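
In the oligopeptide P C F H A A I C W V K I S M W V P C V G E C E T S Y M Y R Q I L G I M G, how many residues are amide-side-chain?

Asparagine (N) and glutamine (Q) have uncharged amide side chains.
Matching residues: Q30.

1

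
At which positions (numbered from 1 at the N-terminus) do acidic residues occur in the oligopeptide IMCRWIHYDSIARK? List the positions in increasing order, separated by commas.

9

Only D (aspartate) and E (glutamate) carry a side-chain carboxylic acid.
Matching residues: D9.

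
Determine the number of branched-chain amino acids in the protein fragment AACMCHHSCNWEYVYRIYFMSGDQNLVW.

4

Valine (V), leucine (L), and isoleucine (I) are the branched-chain amino acids.
Matching residues: V14, I17, L26, V27.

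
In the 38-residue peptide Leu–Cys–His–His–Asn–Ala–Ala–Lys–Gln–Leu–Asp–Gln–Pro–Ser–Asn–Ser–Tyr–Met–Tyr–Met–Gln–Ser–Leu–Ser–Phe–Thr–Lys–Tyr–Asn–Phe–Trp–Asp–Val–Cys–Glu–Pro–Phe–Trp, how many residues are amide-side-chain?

6

The amide-side-chain residues are Asn (N) and Gln (Q).
Matching residues: Asn5, Gln9, Gln12, Asn15, Gln21, Asn29.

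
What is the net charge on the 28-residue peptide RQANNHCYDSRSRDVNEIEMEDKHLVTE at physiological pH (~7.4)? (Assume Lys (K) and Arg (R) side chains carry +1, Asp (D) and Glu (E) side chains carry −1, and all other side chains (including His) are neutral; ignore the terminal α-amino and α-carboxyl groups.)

Positive (K, R): R1, R11, R13, K23 → +4.
Negative (D, E): D9, D14, E17, E19, E21, D22, E28 → −7.
Net charge = (+4) + (−7) = −3.

-3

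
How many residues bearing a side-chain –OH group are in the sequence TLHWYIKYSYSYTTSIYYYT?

Serine (S), threonine (T), and tyrosine (Y) each carry a hydroxyl group on the side chain.
Matching residues: T1, Y5, Y8, S9, Y10, S11, Y12, T13, T14, S15, Y17, Y18, Y19, T20.

14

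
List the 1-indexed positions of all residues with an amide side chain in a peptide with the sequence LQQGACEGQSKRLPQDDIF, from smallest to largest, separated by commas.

2, 3, 9, 15

The amide-side-chain residues are Asn (N) and Gln (Q).
Matching residues: Q2, Q3, Q9, Q15.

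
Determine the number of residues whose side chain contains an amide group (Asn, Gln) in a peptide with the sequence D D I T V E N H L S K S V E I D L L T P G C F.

1

Matching residues: N7.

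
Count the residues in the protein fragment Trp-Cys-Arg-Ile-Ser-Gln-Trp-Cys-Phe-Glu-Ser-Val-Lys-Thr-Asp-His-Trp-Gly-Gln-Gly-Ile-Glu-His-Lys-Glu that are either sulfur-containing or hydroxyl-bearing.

5

Sulfur-containing: C, M. Hydroxyl-bearing: S, T, Y.
Sulfur-containing residues here: Cys2, Cys8 (2).
Hydroxyl-bearing residues here: Ser5, Ser11, Thr14 (3).
The two groups share no amino acid, so total = 2 + 3 = 5.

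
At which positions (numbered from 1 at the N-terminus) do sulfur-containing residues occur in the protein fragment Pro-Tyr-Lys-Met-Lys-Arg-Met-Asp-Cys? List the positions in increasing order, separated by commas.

Only Cys (C) and Met (M) have a sulfur atom in the side chain.
Matching residues: Met4, Met7, Cys9.

4, 7, 9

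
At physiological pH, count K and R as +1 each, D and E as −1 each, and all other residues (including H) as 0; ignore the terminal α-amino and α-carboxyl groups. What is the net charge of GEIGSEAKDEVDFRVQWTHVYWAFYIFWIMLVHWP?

Positive (K, R): K8, R14 → +2.
Negative (D, E): E2, E6, D9, E10, D12 → −5.
Net charge = (+2) + (−5) = −3.

-3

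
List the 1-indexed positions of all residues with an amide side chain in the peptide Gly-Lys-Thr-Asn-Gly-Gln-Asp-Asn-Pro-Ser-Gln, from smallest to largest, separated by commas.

4, 6, 8, 11

Only N (asparagine) and Q (glutamine) carry a side-chain carboxamide.
Matching residues: Asn4, Gln6, Asn8, Gln11.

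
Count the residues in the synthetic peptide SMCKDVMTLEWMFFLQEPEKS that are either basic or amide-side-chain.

3

Basic: H, K, R. Amide-side-chain: N, Q.
Basic residues here: K4, K20 (2).
Amide-side-chain residues here: Q16 (1).
The two groups share no amino acid, so total = 2 + 1 = 3.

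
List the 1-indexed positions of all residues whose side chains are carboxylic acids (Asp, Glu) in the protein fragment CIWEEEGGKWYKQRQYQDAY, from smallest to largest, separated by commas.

4, 5, 6, 18

Matching residues: E4, E5, E6, D18.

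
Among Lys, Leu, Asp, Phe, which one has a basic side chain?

Lysine (K), arginine (R), and histidine (H) have basic, nitrogen-containing side chains.
Of the listed options, only Lys belongs to this group.

Lys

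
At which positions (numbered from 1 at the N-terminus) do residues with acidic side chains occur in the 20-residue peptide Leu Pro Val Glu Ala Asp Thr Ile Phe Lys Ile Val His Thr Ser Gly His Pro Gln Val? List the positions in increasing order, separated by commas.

The acidic residues are Asp (D) and Glu (E), whose side chains end in a carboxylate group.
Matching residues: Glu4, Asp6.

4, 6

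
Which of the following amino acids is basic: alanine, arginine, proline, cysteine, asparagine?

The basic amino acids are Lys (K), Arg (R), and His (H).
Of the listed options, only arginine belongs to this group.

arginine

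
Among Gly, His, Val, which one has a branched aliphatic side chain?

Val

Valine (V), leucine (L), and isoleucine (I) are the branched-chain amino acids.
Of the listed options, only Val belongs to this group.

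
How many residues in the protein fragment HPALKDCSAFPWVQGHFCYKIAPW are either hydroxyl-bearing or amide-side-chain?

3

Hydroxyl-bearing: S, T, Y. Amide-side-chain: N, Q.
Hydroxyl-bearing residues here: S8, Y19 (2).
Amide-side-chain residues here: Q14 (1).
The two groups share no amino acid, so total = 2 + 1 = 3.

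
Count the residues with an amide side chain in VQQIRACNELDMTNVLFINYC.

5

Asparagine (N) and glutamine (Q) have uncharged amide side chains.
Matching residues: Q2, Q3, N8, N14, N19.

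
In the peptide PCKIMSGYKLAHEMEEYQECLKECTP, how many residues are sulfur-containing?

5

Only Cys (C) and Met (M) have a sulfur atom in the side chain.
Matching residues: C2, M5, M14, C20, C24.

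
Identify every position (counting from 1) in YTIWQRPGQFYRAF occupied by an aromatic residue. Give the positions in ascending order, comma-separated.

F, W, and Y each carry an aromatic ring on the side chain.
Matching residues: Y1, W4, F10, Y11, F14.

1, 4, 10, 11, 14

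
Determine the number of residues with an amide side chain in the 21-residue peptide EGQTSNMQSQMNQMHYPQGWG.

Asparagine (N) and glutamine (Q) have uncharged amide side chains.
Matching residues: Q3, N6, Q8, Q10, N12, Q13, Q18.

7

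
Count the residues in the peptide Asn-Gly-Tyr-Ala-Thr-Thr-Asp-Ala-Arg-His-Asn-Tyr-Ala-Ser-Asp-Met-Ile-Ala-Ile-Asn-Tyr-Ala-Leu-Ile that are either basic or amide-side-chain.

Basic: H, K, R. Amide-side-chain: N, Q.
Basic residues here: Arg9, His10 (2).
Amide-side-chain residues here: Asn1, Asn11, Asn20 (3).
The two groups share no amino acid, so total = 2 + 3 = 5.

5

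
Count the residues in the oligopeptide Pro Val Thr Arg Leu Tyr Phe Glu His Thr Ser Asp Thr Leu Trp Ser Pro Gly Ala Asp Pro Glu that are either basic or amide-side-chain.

2

Basic: H, K, R. Amide-side-chain: N, Q.
Basic residues here: Arg4, His9 (2).
Amide-side-chain residues here: none (0).
The two groups share no amino acid, so total = 2 + 0 = 2.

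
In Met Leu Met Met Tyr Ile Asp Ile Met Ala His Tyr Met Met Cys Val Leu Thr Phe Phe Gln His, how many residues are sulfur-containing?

Cysteine (C, thiol) and methionine (M, thioether) are the two sulfur-containing amino acids.
Matching residues: Met1, Met3, Met4, Met9, Met13, Met14, Cys15.

7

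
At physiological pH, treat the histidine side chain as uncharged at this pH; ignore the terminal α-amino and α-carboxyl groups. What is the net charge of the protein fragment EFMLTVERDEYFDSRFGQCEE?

-5

The side chains ionized at physiological pH are Lys/Arg (+1) and Asp/Glu (−1); with His treated as neutral, nothing else contributes.
Positive (K, R): R8, R15 → +2.
Negative (D, E): E1, E7, D9, E10, D13, E20, E21 → −7.
Net charge = (+2) + (−7) = −5.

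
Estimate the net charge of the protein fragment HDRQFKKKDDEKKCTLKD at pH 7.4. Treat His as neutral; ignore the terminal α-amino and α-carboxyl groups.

+2

Near pH 7.4, K and R contribute +1 each, D and E contribute −1 each, and every other side chain (His included, as stated) is uncharged.
Positive (K, R): R3, K6, K7, K8, K12, K13, K17 → +7.
Negative (D, E): D2, D9, D10, E11, D18 → −5.
Net charge = (+7) + (−5) = +2.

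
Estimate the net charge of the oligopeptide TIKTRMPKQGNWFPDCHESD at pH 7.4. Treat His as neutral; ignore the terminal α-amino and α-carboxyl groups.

0

At pH ~7.4 the Lys and Arg side chains are protonated (+1), the Asp and Glu side chains are deprotonated (−1), and with His taken as neutral all other side chains carry no charge.
Positive (K, R): K3, R5, K8 → +3.
Negative (D, E): D15, E18, D20 → −3.
Net charge = (+3) + (−3) = 0.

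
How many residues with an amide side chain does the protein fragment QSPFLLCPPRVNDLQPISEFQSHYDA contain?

Only N (asparagine) and Q (glutamine) carry a side-chain carboxamide.
Matching residues: Q1, N12, Q15, Q21.

4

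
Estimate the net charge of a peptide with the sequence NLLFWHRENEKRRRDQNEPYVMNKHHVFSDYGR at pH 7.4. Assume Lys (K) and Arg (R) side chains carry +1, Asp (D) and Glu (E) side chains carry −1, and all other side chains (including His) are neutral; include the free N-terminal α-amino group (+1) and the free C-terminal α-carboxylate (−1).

+2

Positive (K, R): R7, K11, R12, R13, R14, K24, R33 → +7.
Negative (D, E): E8, E10, D15, E18, D30 → −5.
The N-terminus (+1) and C-terminus (−1) cancel.
Net charge = (+7) + (−5) = +2.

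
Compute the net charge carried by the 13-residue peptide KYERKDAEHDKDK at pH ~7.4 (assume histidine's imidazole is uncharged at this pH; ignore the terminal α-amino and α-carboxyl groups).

At pH ~7.4 the Lys and Arg side chains are protonated (+1), the Asp and Glu side chains are deprotonated (−1), and with His taken as neutral all other side chains carry no charge.
Positive (K, R): K1, R4, K5, K11, K13 → +5.
Negative (D, E): E3, D6, E8, D10, D12 → −5.
Net charge = (+5) + (−5) = 0.

0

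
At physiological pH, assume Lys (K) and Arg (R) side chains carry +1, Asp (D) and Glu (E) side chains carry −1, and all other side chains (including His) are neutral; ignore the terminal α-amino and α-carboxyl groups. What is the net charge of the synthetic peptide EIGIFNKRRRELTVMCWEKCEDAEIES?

Positive (K, R): K7, R8, R9, R10, K19 → +5.
Negative (D, E): E1, E11, E18, E21, D22, E24, E26 → −7.
Net charge = (+5) + (−7) = −2.

-2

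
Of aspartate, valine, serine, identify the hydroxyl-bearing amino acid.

Serine (S), threonine (T), and tyrosine (Y) each carry a hydroxyl group on the side chain.
Of the listed options, only serine belongs to this group.

serine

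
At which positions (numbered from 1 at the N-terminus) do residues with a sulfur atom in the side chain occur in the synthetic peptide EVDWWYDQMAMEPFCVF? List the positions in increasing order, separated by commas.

Only Cys (C) and Met (M) have a sulfur atom in the side chain.
Matching residues: M9, M11, C15.

9, 11, 15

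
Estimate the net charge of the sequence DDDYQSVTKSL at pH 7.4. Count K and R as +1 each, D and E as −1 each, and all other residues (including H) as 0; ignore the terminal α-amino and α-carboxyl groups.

-2

Positive (K, R): K9 → +1.
Negative (D, E): D1, D2, D3 → −3.
Net charge = (+1) + (−3) = −2.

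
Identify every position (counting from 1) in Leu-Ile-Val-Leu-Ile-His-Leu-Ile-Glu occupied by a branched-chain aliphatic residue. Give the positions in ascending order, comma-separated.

V, L, and I make up the branched-chain aliphatic group.
Matching residues: Leu1, Ile2, Val3, Leu4, Ile5, Leu7, Ile8.

1, 2, 3, 4, 5, 7, 8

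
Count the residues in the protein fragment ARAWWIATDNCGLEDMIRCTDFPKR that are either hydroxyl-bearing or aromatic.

Hydroxyl-bearing: S, T, Y. Aromatic: F, W, Y.
Hydroxyl-bearing residues here: T8, T20 (2).
Aromatic residues here: W4, W5, F22 (3).
(Y belongs to both groups, but none appear in this sequence.) Total = 2 + 3 = 5.

5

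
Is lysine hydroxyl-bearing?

S, T, and Y are the three residues with a side-chain hydroxyl.
Lysine is not in this group.

No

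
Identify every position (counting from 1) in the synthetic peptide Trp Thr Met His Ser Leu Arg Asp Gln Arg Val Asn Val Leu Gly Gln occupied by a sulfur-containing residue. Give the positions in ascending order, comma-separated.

Matching residues: Met3.

3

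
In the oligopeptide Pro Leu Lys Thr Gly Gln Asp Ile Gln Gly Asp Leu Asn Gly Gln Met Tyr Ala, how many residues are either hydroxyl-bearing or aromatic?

Hydroxyl-bearing: S, T, Y. Aromatic: F, W, Y.
Hydroxyl-bearing residues here: Thr4, Tyr17 (2).
Aromatic residues here: Tyr17 (1).
Y is in both groups, so the 1 Y residue must not be double-counted.
Total = 2 + 1 − 1 = 2.

2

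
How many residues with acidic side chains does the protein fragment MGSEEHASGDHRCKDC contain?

4

Only D (aspartate) and E (glutamate) carry a side-chain carboxylic acid.
Matching residues: E4, E5, D10, D15.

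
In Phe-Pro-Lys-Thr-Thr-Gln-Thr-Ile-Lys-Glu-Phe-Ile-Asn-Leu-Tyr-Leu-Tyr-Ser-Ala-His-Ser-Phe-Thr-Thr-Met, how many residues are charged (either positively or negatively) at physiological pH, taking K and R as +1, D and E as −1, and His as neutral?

3

Charged side chains at pH ~7.4: K, R (positive); D, E (negative).
Matching residues: Lys3, Lys9, Glu10.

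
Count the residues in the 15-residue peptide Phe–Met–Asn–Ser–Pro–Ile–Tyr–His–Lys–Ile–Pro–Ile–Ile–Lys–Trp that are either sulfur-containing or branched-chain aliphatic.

Sulfur-containing: C, M. Branched-chain aliphatic: I, L, V.
Sulfur-containing residues here: Met2 (1).
Branched-chain aliphatic residues here: Ile6, Ile10, Ile12, Ile13 (4).
The two groups share no amino acid, so total = 1 + 4 = 5.

5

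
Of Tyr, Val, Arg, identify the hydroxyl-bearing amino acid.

Tyr

Serine (S), threonine (T), and tyrosine (Y) each carry a hydroxyl group on the side chain.
Of the listed options, only Tyr belongs to this group.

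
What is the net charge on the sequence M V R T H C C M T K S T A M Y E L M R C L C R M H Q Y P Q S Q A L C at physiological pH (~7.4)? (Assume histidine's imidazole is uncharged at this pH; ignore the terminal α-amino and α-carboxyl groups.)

+3

The side chains ionized at physiological pH are Lys/Arg (+1) and Asp/Glu (−1); with His treated as neutral, nothing else contributes.
Positive (K, R): R3, K10, R19, R23 → +4.
Negative (D, E): E16 → −1.
Net charge = (+4) + (−1) = +3.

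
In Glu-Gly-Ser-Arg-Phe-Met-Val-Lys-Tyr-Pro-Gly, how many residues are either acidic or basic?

Acidic: D, E. Basic: H, K, R.
Acidic residues here: Glu1 (1).
Basic residues here: Arg4, Lys8 (2).
The two groups share no amino acid, so total = 1 + 2 = 3.

3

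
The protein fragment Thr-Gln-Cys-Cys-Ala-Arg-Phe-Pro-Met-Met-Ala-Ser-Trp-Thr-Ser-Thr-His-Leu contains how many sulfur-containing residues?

The sulfur-bearing residues are cysteine (–SH) and methionine (–S–CH₃).
Matching residues: Cys3, Cys4, Met9, Met10.

4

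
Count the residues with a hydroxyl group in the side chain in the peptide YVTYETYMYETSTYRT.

S, T, and Y are the three residues with a side-chain hydroxyl.
Matching residues: Y1, T3, Y4, T6, Y7, Y9, T11, S12, T13, Y14, T16.

11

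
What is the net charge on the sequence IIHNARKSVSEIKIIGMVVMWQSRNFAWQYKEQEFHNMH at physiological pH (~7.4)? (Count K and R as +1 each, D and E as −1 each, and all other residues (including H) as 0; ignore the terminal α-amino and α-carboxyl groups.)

+2

Positive (K, R): R6, K7, K13, R24, K31 → +5.
Negative (D, E): E11, E32, E34 → −3.
Net charge = (+5) + (−3) = +2.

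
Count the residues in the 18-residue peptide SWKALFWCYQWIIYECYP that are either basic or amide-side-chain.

2

Basic: H, K, R. Amide-side-chain: N, Q.
Basic residues here: K3 (1).
Amide-side-chain residues here: Q10 (1).
The two groups share no amino acid, so total = 1 + 1 = 2.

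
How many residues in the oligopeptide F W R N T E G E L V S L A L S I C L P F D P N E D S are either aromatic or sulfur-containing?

4

Aromatic: F, W, Y. Sulfur-containing: C, M.
Aromatic residues here: F1, W2, F20 (3).
Sulfur-containing residues here: C17 (1).
The two groups share no amino acid, so total = 3 + 1 = 4.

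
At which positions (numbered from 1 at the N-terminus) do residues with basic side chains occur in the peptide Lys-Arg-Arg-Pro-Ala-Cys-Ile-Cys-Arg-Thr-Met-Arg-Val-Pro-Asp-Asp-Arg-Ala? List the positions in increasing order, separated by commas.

K, R, and H are the three residues with basic side chains (ε-amine, guanidinium, and imidazole respectively).
Matching residues: Lys1, Arg2, Arg3, Arg9, Arg12, Arg17.

1, 2, 3, 9, 12, 17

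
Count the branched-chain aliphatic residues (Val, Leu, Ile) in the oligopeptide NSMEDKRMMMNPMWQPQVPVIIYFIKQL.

6

Matching residues: V18, V20, I21, I22, I25, L28.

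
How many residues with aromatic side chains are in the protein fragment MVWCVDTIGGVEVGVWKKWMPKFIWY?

Phenylalanine (F), tryptophan (W), and tyrosine (Y) have aromatic ring side chains.
Matching residues: W3, W16, W19, F23, W25, Y26.

6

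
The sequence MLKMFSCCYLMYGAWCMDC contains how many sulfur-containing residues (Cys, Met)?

8

Matching residues: M1, M4, C7, C8, M11, C16, M17, C19.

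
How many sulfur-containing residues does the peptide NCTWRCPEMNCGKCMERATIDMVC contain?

Only Cys (C) and Met (M) have a sulfur atom in the side chain.
Matching residues: C2, C6, M9, C11, C14, M15, M22, C24.

8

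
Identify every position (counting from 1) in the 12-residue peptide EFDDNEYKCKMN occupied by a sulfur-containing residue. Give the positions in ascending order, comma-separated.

The sulfur-bearing residues are cysteine (–SH) and methionine (–S–CH₃).
Matching residues: C9, M11.

9, 11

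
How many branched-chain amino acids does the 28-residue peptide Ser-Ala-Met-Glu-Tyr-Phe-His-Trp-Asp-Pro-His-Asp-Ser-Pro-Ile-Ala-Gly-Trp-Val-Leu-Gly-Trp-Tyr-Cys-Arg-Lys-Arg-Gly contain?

V, L, and I make up the branched-chain aliphatic group.
Matching residues: Ile15, Val19, Leu20.

3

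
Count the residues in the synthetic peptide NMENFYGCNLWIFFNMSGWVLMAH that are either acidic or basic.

Acidic: D, E. Basic: H, K, R.
Acidic residues here: E3 (1).
Basic residues here: H24 (1).
The two groups share no amino acid, so total = 1 + 1 = 2.

2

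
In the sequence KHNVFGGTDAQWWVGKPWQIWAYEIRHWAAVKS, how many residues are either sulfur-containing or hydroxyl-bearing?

3

Sulfur-containing: C, M. Hydroxyl-bearing: S, T, Y.
Sulfur-containing residues here: none (0).
Hydroxyl-bearing residues here: T8, Y23, S33 (3).
The two groups share no amino acid, so total = 0 + 3 = 3.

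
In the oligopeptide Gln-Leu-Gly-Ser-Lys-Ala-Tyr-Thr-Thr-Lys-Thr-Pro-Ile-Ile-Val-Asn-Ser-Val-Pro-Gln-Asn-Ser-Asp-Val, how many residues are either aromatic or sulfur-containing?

Aromatic: F, W, Y. Sulfur-containing: C, M.
Aromatic residues here: Tyr7 (1).
Sulfur-containing residues here: none (0).
The two groups share no amino acid, so total = 1 + 0 = 1.

1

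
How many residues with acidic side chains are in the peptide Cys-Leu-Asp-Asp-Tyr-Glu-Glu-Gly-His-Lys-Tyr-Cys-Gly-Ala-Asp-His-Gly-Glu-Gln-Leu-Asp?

Only D (aspartate) and E (glutamate) carry a side-chain carboxylic acid.
Matching residues: Asp3, Asp4, Glu6, Glu7, Asp15, Glu18, Asp21.

7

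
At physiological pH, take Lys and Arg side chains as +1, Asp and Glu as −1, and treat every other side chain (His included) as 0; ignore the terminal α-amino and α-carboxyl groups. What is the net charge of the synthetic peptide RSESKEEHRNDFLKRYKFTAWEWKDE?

Positive (K, R): R1, K5, R9, K14, R15, K17, K24 → +7.
Negative (D, E): E3, E6, E7, D11, E22, D25, E26 → −7.
Net charge = (+7) + (−7) = 0.

0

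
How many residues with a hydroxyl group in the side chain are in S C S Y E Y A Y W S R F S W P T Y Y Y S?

12

Serine (S), threonine (T), and tyrosine (Y) each carry a hydroxyl group on the side chain.
Matching residues: S1, S3, Y4, Y6, Y8, S10, S13, T16, Y17, Y18, Y19, S20.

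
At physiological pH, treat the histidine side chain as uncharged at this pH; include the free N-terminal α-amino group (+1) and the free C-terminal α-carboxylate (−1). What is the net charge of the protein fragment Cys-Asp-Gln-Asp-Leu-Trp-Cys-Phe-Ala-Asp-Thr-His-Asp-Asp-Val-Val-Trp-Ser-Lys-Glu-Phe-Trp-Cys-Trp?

-5

Near pH 7.4, K and R contribute +1 each, D and E contribute −1 each, and every other side chain (His included, as stated) is uncharged.
Positive (K, R): Lys19 → +1.
Negative (D, E): Asp2, Asp4, Asp10, Asp13, Asp14, Glu20 → −6.
The N-terminus (+1) and C-terminus (−1) cancel.
Net charge = (+1) + (−6) = −5.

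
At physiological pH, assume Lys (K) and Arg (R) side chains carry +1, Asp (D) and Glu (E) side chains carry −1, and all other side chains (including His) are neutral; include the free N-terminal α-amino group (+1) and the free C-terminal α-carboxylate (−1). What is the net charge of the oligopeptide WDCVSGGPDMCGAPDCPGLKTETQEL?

-4

Positive (K, R): K20 → +1.
Negative (D, E): D2, D9, D15, E22, E25 → −5.
The N-terminus (+1) and C-terminus (−1) cancel.
Net charge = (+1) + (−5) = −4.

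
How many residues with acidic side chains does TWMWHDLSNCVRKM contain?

1

Aspartate (D) and glutamate (E) have carboxylic-acid side chains and are the acidic amino acids.
Matching residues: D6.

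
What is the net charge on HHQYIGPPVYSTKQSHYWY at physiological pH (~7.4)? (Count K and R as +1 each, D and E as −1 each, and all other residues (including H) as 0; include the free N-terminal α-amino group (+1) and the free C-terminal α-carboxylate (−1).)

+1

Positive (K, R): K13 → +1.
Negative (D, E): none → −0.
The N-terminus (+1) and C-terminus (−1) cancel.
Net charge = (+1) + (−0) = +1.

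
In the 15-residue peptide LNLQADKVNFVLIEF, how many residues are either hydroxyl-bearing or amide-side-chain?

3

Hydroxyl-bearing: S, T, Y. Amide-side-chain: N, Q.
Hydroxyl-bearing residues here: none (0).
Amide-side-chain residues here: N2, Q4, N9 (3).
The two groups share no amino acid, so total = 0 + 3 = 3.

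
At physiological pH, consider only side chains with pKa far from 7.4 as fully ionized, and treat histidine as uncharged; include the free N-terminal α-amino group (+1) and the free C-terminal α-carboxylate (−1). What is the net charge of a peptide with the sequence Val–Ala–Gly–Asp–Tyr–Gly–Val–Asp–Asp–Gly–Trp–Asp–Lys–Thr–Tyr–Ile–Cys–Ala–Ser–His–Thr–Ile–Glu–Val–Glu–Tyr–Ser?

Near pH 7.4, K and R contribute +1 each, D and E contribute −1 each, and every other side chain (His included, as stated) is uncharged.
Positive (K, R): Lys13 → +1.
Negative (D, E): Asp4, Asp8, Asp9, Asp12, Glu23, Glu25 → −6.
The N-terminus (+1) and C-terminus (−1) cancel.
Net charge = (+1) + (−6) = −5.

-5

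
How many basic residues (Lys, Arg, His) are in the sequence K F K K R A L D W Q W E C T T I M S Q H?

5

Matching residues: K1, K3, K4, R5, H20.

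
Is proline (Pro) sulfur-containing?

The sulfur-bearing residues are cysteine (–SH) and methionine (–S–CH₃).
Proline is not in this group.

No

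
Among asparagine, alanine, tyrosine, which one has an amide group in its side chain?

asparagine

The amide-side-chain residues are Asn (N) and Gln (Q).
Of the listed options, only asparagine belongs to this group.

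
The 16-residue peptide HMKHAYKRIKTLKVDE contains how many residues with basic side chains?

K, R, and H are the three residues with basic side chains (ε-amine, guanidinium, and imidazole respectively).
Matching residues: H1, K3, H4, K7, R8, K10, K13.

7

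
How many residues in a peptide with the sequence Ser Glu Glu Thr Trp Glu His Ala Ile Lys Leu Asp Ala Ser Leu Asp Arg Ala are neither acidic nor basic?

10

Acidic: D, E. Basic: K, R, H. All other residues are neither.
Matching residues: Ser1, Thr4, Trp5, Ala8, Ile9, Leu11, Ala13, Ser14, Leu15, Ala18.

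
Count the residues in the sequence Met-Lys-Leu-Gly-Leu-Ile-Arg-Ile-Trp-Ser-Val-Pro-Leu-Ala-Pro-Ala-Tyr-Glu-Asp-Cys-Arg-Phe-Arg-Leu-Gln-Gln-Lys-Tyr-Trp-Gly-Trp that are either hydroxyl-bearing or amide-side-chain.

Hydroxyl-bearing: S, T, Y. Amide-side-chain: N, Q.
Hydroxyl-bearing residues here: Ser10, Tyr17, Tyr28 (3).
Amide-side-chain residues here: Gln25, Gln26 (2).
The two groups share no amino acid, so total = 3 + 2 = 5.

5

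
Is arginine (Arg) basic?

Yes

The basic amino acids are Lys (K), Arg (R), and His (H).
Arginine is in this group.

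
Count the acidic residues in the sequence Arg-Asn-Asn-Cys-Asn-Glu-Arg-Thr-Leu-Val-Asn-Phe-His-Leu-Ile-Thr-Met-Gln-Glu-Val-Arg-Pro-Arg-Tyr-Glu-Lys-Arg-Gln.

3

Aspartate (D) and glutamate (E) have carboxylic-acid side chains and are the acidic amino acids.
Matching residues: Glu6, Glu19, Glu25.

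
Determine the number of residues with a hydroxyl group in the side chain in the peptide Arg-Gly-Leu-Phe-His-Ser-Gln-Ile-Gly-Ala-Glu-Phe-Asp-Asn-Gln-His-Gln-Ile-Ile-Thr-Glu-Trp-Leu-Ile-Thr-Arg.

3

Serine (S), threonine (T), and tyrosine (Y) each carry a hydroxyl group on the side chain.
Matching residues: Ser6, Thr20, Thr25.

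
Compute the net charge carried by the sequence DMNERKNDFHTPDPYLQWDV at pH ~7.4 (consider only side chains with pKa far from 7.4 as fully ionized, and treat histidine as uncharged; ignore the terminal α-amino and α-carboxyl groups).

-3

At pH ~7.4 the Lys and Arg side chains are protonated (+1), the Asp and Glu side chains are deprotonated (−1), and with His taken as neutral all other side chains carry no charge.
Positive (K, R): R5, K6 → +2.
Negative (D, E): D1, E4, D8, D13, D19 → −5.
Net charge = (+2) + (−5) = −3.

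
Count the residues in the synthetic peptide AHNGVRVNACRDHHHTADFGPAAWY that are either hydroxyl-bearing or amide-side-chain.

Hydroxyl-bearing: S, T, Y. Amide-side-chain: N, Q.
Hydroxyl-bearing residues here: T16, Y25 (2).
Amide-side-chain residues here: N3, N8 (2).
The two groups share no amino acid, so total = 2 + 2 = 4.

4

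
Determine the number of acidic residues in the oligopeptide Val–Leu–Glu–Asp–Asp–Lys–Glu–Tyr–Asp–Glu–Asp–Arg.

7

The acidic residues are Asp (D) and Glu (E), whose side chains end in a carboxylate group.
Matching residues: Glu3, Asp4, Asp5, Glu7, Asp9, Glu10, Asp11.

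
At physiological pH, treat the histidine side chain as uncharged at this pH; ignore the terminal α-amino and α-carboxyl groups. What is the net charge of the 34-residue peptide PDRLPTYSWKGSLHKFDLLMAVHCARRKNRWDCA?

+4

Near pH 7.4, K and R contribute +1 each, D and E contribute −1 each, and every other side chain (His included, as stated) is uncharged.
Positive (K, R): R3, K10, K15, R26, R27, K28, R30 → +7.
Negative (D, E): D2, D17, D32 → −3.
Net charge = (+7) + (−3) = +4.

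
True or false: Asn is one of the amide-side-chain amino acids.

True

Asparagine (N) and glutamine (Q) have uncharged amide side chains.
Asparagine is in this group.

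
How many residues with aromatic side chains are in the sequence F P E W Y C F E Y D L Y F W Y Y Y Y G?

12

The aromatic amino acids are Phe (F, benzyl), Trp (W, indole), and Tyr (Y, phenol).
Matching residues: F1, W4, Y5, F7, Y9, Y12, F13, W14, Y15, Y16, Y17, Y18.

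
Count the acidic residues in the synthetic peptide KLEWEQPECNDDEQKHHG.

6

Aspartate (D) and glutamate (E) have carboxylic-acid side chains and are the acidic amino acids.
Matching residues: E3, E5, E8, D11, D12, E13.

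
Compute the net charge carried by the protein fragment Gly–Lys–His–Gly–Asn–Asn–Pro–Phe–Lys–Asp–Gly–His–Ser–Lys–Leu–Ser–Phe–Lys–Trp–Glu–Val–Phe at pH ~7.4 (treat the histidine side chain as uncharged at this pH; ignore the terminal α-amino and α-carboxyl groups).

+2

At pH ~7.4 the Lys and Arg side chains are protonated (+1), the Asp and Glu side chains are deprotonated (−1), and with His taken as neutral all other side chains carry no charge.
Positive (K, R): Lys2, Lys9, Lys14, Lys18 → +4.
Negative (D, E): Asp10, Glu20 → −2.
Net charge = (+4) + (−2) = +2.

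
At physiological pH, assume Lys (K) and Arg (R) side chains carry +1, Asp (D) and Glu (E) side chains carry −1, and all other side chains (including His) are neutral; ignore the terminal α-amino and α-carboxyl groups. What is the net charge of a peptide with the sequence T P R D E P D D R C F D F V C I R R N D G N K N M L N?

-1

Positive (K, R): R3, R9, R17, R18, K23 → +5.
Negative (D, E): D4, E5, D7, D8, D12, D20 → −6.
Net charge = (+5) + (−6) = −1.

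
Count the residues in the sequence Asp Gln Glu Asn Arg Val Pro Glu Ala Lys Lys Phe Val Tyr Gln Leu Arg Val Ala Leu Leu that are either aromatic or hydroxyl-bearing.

Aromatic: F, W, Y. Hydroxyl-bearing: S, T, Y.
Aromatic residues here: Phe12, Tyr14 (2).
Hydroxyl-bearing residues here: Tyr14 (1).
Y is in both groups, so the 1 Y residue must not be double-counted.
Total = 2 + 1 − 1 = 2.

2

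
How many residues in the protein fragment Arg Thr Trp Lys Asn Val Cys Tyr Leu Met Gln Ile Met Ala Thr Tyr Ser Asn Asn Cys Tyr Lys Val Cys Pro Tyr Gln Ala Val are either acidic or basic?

3

Acidic: D, E. Basic: H, K, R.
Acidic residues here: none (0).
Basic residues here: Arg1, Lys4, Lys22 (3).
The two groups share no amino acid, so total = 0 + 3 = 3.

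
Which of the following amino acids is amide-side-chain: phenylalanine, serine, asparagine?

asparagine

The amide-side-chain residues are Asn (N) and Gln (Q).
Of the listed options, only asparagine belongs to this group.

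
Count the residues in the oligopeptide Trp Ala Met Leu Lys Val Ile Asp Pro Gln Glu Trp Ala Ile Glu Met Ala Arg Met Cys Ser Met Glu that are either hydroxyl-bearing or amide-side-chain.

Hydroxyl-bearing: S, T, Y. Amide-side-chain: N, Q.
Hydroxyl-bearing residues here: Ser21 (1).
Amide-side-chain residues here: Gln10 (1).
The two groups share no amino acid, so total = 1 + 1 = 2.

2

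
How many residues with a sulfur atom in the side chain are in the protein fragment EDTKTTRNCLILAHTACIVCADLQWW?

3

The sulfur-bearing residues are cysteine (–SH) and methionine (–S–CH₃).
Matching residues: C9, C17, C20.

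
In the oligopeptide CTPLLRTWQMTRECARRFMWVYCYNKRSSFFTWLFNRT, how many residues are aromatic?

9

Phenylalanine (F), tryptophan (W), and tyrosine (Y) have aromatic ring side chains.
Matching residues: W8, F18, W20, Y22, Y24, F30, F31, W33, F35.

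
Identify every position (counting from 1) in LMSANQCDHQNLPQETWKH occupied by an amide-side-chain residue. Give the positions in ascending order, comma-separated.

5, 6, 10, 11, 14

Asparagine (N) and glutamine (Q) have uncharged amide side chains.
Matching residues: N5, Q6, Q10, N11, Q14.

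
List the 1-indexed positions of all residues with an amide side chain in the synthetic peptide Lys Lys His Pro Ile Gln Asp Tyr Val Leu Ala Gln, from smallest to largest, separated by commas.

6, 12

The amide-side-chain residues are Asn (N) and Gln (Q).
Matching residues: Gln6, Gln12.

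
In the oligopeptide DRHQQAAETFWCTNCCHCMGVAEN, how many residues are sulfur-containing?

5

The sulfur-bearing residues are cysteine (–SH) and methionine (–S–CH₃).
Matching residues: C12, C15, C16, C18, M19.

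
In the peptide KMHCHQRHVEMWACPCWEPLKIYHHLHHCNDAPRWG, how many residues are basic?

Lysine (K), arginine (R), and histidine (H) have basic, nitrogen-containing side chains.
Matching residues: K1, H3, H5, R7, H8, K21, H24, H25, H27, H28, R34.

11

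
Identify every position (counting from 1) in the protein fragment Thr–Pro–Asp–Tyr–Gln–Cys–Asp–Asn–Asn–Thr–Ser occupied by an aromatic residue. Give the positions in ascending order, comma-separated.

The aromatic amino acids are Phe (F, benzyl), Trp (W, indole), and Tyr (Y, phenol).
Matching residues: Tyr4.

4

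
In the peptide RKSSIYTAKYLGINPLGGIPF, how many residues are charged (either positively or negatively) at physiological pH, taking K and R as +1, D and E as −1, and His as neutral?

3

Charged side chains at pH ~7.4: K, R (positive); D, E (negative).
Matching residues: R1, K2, K9.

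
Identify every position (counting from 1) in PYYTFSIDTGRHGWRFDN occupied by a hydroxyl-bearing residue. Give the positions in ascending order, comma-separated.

Serine (S), threonine (T), and tyrosine (Y) each carry a hydroxyl group on the side chain.
Matching residues: Y2, Y3, T4, S6, T9.

2, 3, 4, 6, 9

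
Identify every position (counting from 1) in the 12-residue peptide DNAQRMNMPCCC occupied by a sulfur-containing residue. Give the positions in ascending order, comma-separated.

6, 8, 10, 11, 12

The sulfur-bearing residues are cysteine (–SH) and methionine (–S–CH₃).
Matching residues: M6, M8, C10, C11, C12.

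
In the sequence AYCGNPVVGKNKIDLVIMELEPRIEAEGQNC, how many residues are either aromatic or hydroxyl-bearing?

1

Aromatic: F, W, Y. Hydroxyl-bearing: S, T, Y.
Aromatic residues here: Y2 (1).
Hydroxyl-bearing residues here: Y2 (1).
Y is in both groups, so the 1 Y residue must not be double-counted.
Total = 1 + 1 − 1 = 1.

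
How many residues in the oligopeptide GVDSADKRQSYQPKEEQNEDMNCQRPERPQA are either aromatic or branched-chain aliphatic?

2

Aromatic: F, W, Y. Branched-chain aliphatic: I, L, V.
Aromatic residues here: Y11 (1).
Branched-chain aliphatic residues here: V2 (1).
The two groups share no amino acid, so total = 1 + 1 = 2.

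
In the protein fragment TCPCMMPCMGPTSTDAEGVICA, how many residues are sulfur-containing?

7

Only Cys (C) and Met (M) have a sulfur atom in the side chain.
Matching residues: C2, C4, M5, M6, C8, M9, C21.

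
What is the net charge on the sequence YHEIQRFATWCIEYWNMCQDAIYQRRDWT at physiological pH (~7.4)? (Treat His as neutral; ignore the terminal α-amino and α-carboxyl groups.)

-1

Near pH 7.4, K and R contribute +1 each, D and E contribute −1 each, and every other side chain (His included, as stated) is uncharged.
Positive (K, R): R6, R25, R26 → +3.
Negative (D, E): E3, E13, D20, D27 → −4.
Net charge = (+3) + (−4) = −1.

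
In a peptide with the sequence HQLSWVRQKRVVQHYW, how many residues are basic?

The basic amino acids are Lys (K), Arg (R), and His (H).
Matching residues: H1, R7, K9, R10, H14.

5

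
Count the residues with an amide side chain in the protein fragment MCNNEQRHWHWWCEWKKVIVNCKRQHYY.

The amide-side-chain residues are Asn (N) and Gln (Q).
Matching residues: N3, N4, Q6, N21, Q25.

5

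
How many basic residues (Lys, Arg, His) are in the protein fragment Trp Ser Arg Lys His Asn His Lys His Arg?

7

Matching residues: Arg3, Lys4, His5, His7, Lys8, His9, Arg10.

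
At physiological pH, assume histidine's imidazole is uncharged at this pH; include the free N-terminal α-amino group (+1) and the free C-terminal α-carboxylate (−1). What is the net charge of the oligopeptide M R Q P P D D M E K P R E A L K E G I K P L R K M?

+2

At pH ~7.4 the Lys and Arg side chains are protonated (+1), the Asp and Glu side chains are deprotonated (−1), and with His taken as neutral all other side chains carry no charge.
Positive (K, R): R2, K10, R12, K16, K20, R23, K24 → +7.
Negative (D, E): D6, D7, E9, E13, E17 → −5.
The N-terminus (+1) and C-terminus (−1) cancel.
Net charge = (+7) + (−5) = +2.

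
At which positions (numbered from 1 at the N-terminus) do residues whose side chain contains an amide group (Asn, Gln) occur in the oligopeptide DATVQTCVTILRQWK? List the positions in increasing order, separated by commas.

Matching residues: Q5, Q13.

5, 13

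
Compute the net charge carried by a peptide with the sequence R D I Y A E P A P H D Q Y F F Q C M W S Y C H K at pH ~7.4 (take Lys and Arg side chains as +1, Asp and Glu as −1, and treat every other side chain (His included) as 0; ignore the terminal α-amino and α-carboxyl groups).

-1

Positive (K, R): R1, K24 → +2.
Negative (D, E): D2, E6, D11 → −3.
Net charge = (+2) + (−3) = −1.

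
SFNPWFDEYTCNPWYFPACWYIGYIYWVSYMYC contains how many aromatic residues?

14

The aromatic amino acids are Phe (F, benzyl), Trp (W, indole), and Tyr (Y, phenol).
Matching residues: F2, W5, F6, Y9, W14, Y15, F16, W20, Y21, Y24, Y26, W27, Y30, Y32.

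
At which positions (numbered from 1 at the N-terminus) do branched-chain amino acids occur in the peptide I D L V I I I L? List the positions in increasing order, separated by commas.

1, 3, 4, 5, 6, 7, 8

Valine (V), leucine (L), and isoleucine (I) are the branched-chain amino acids.
Matching residues: I1, L3, V4, I5, I6, I7, L8.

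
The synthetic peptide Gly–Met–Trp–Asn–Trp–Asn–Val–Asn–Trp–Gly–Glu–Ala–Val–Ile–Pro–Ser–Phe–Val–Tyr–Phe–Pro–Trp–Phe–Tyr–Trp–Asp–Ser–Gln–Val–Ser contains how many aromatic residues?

F, W, and Y each carry an aromatic ring on the side chain.
Matching residues: Trp3, Trp5, Trp9, Phe17, Tyr19, Phe20, Trp22, Phe23, Tyr24, Trp25.

10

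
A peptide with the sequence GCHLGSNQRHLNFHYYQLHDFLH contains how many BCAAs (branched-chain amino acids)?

V, L, and I make up the branched-chain aliphatic group.
Matching residues: L4, L11, L18, L22.

4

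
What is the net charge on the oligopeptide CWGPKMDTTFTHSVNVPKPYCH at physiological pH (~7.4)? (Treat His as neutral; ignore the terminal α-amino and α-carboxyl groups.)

+1

Near pH 7.4, K and R contribute +1 each, D and E contribute −1 each, and every other side chain (His included, as stated) is uncharged.
Positive (K, R): K5, K18 → +2.
Negative (D, E): D7 → −1.
Net charge = (+2) + (−1) = +1.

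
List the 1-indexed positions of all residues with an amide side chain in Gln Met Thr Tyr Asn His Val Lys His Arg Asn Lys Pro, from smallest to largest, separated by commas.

The amide-side-chain residues are Asn (N) and Gln (Q).
Matching residues: Gln1, Asn5, Asn11.

1, 5, 11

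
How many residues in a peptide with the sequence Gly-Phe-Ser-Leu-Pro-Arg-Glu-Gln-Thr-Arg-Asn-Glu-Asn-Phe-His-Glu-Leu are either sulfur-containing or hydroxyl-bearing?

2

Sulfur-containing: C, M. Hydroxyl-bearing: S, T, Y.
Sulfur-containing residues here: none (0).
Hydroxyl-bearing residues here: Ser3, Thr9 (2).
The two groups share no amino acid, so total = 0 + 2 = 2.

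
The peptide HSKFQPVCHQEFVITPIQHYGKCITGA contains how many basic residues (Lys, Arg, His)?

Matching residues: H1, K3, H9, H19, K22.

5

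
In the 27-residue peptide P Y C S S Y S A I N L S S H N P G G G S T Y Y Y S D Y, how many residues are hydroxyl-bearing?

S, T, and Y are the three residues with a side-chain hydroxyl.
Matching residues: Y2, S4, S5, Y6, S7, S12, S13, S20, T21, Y22, Y23, Y24, S25, Y27.

14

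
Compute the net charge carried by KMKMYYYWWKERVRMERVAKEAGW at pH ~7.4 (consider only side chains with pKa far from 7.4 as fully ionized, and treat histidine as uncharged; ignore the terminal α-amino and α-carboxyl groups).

At pH ~7.4 the Lys and Arg side chains are protonated (+1), the Asp and Glu side chains are deprotonated (−1), and with His taken as neutral all other side chains carry no charge.
Positive (K, R): K1, K3, K10, R12, R14, R17, K20 → +7.
Negative (D, E): E11, E16, E21 → −3.
Net charge = (+7) + (−3) = +4.

+4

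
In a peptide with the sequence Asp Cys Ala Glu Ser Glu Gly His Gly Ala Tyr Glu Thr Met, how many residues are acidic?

Only D (aspartate) and E (glutamate) carry a side-chain carboxylic acid.
Matching residues: Asp1, Glu4, Glu6, Glu12.

4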